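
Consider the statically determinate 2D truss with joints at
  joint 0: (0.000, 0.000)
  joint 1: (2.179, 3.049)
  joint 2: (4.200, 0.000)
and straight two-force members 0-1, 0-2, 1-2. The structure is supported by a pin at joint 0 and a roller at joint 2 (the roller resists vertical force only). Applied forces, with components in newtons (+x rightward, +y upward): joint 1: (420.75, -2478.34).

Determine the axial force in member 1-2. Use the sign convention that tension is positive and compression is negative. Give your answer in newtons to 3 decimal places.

N=3 nodes, M=3 members, R=3 reactions → 2N=6, M+R=6
member 0 (0-1): L=3.7476, (cx,cy)=(0.5814,0.8136)
member 1 (0-2): L=4.2000, (cx,cy)=(1.0000,0.0000)
member 2 (1-2): L=3.6580, (cx,cy)=(0.5525,-0.8335)
solve A·x = −loads:
  F[0-1] = -1090.3649 N (compression)
  F[0-2] = +1054.7319 N (tension)
  F[1-2] = -1909.0508 N (compression)
  Rx@0 = -420.7500 N
  Ry@0 = +887.1091 N
  Ry@2 = +1591.2309 N

-1909.051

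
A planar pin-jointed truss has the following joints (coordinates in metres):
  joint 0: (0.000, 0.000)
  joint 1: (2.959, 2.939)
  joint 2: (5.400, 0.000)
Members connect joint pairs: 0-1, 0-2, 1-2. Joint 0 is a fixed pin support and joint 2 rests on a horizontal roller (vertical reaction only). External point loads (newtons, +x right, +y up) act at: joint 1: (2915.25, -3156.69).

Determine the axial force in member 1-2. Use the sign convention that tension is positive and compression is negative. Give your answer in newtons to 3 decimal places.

-4311.093

N=3 nodes, M=3 members, R=3 reactions → 2N=6, M+R=6
member 0 (0-1): L=4.1705, (cx,cy)=(0.7095,0.7047)
member 1 (0-2): L=5.4000, (cx,cy)=(1.0000,0.0000)
member 2 (1-2): L=3.8205, (cx,cy)=(0.6389,-0.7693)
solve A·x = −loads:
  F[0-1] = +226.6353 N (tension)
  F[0-2] = +2754.4521 N (tension)
  F[1-2] = -4311.0929 N (compression)
  Rx@0 = -2915.2500 N
  Ry@0 = -159.7110 N
  Ry@2 = +3316.4010 N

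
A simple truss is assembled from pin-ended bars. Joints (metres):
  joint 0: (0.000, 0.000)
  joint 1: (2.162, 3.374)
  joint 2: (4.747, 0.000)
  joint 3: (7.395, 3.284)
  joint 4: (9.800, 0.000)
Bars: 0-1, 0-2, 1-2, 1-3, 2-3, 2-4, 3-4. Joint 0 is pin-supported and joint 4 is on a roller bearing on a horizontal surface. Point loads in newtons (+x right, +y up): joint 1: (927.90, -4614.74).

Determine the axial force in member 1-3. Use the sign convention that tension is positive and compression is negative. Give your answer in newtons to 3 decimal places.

N=5 nodes, M=7 members, R=3 reactions → 2N=10, M+R=10
member 0 (0-1): L=4.0073, (cx,cy)=(0.5395,0.8420)
member 1 (0-2): L=4.7470, (cx,cy)=(1.0000,0.0000)
member 2 (1-2): L=4.2504, (cx,cy)=(0.6082,-0.7938)
member 3 (1-3): L=5.2338, (cx,cy)=(0.9999,-0.0172)
member 4 (2-3): L=4.2186, (cx,cy)=(0.6277,0.7785)
member 5 (2-4): L=5.0530, (cx,cy)=(1.0000,0.0000)
member 6 (3-4): L=4.0705, (cx,cy)=(0.5908,-0.8068)
solve A·x = −loads:
  F[0-1] = -3892.3011 N (compression)
  F[0-2] = +3027.8781 N (tension)
  F[1-2] = -1640.9860 N (compression)
  F[1-3] = -2030.1722 N (compression)
  F[2-3] = +1673.3340 N (tension)
  F[2-4] = +979.5255 N (tension)
  F[3-4] = -1657.8477 N (compression)
  Rx@0 = -927.9000 N
  Ry@0 = +3277.2091 N
  Ry@4 = +1337.5309 N

-2030.172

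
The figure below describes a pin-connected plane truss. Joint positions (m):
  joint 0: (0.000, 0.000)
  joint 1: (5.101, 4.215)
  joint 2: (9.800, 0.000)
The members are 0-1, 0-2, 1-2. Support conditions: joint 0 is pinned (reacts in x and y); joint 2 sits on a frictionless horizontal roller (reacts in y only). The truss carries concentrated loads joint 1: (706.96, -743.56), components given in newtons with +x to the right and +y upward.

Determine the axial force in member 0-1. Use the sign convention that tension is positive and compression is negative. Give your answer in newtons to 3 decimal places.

N=3 nodes, M=3 members, R=3 reactions → 2N=6, M+R=6
member 0 (0-1): L=6.6171, (cx,cy)=(0.7709,0.6370)
member 1 (0-2): L=9.8000, (cx,cy)=(1.0000,0.0000)
member 2 (1-2): L=6.3124, (cx,cy)=(0.7444,-0.6677)
solve A·x = −loads:
  F[0-1] = -82.3640 N (compression)
  F[0-2] = +770.4526 N (tension)
  F[1-2] = -1034.9929 N (compression)
  Rx@0 = -706.9600 N
  Ry@0 = +52.4645 N
  Ry@2 = +691.0955 N

-82.364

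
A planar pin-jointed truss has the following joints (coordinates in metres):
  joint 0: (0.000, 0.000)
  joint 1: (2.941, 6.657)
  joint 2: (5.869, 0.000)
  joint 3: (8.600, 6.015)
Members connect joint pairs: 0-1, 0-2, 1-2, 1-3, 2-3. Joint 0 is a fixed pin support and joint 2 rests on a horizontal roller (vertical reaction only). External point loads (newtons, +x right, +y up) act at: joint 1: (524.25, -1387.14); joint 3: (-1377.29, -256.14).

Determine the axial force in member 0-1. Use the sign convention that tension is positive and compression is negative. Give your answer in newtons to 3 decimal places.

-1519.343

N=4 nodes, M=5 members, R=3 reactions → 2N=8, M+R=8
member 0 (0-1): L=7.2777, (cx,cy)=(0.4041,0.9147)
member 1 (0-2): L=5.8690, (cx,cy)=(1.0000,0.0000)
member 2 (1-2): L=7.2725, (cx,cy)=(0.4026,-0.9154)
member 3 (1-3): L=5.6953, (cx,cy)=(0.9936,-0.1127)
member 4 (2-3): L=6.6060, (cx,cy)=(0.4134,0.9105)
solve A·x = −loads:
  F[0-1] = -1519.3433 N (compression)
  F[0-2] = -239.0576 N (compression)
  F[1-2] = +151.4884 N (tension)
  F[1-3] = -1206.9163 N (compression)
  F[2-3] = -430.7201 N (compression)
  Rx@0 = +853.0400 N
  Ry@0 = +1389.7588 N
  Ry@2 = +253.5212 N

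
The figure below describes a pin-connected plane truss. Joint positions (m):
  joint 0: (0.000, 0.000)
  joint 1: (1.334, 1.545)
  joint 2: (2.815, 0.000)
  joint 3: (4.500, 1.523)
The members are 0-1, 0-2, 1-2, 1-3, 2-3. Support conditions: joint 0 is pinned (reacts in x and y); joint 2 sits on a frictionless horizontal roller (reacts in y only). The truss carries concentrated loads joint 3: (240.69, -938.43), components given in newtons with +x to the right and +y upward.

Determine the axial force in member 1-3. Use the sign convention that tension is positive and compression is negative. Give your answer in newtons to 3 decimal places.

1269.213

N=4 nodes, M=5 members, R=3 reactions → 2N=8, M+R=8
member 0 (0-1): L=2.0412, (cx,cy)=(0.6535,0.7569)
member 1 (0-2): L=2.8150, (cx,cy)=(1.0000,0.0000)
member 2 (1-2): L=2.1402, (cx,cy)=(0.6920,-0.7219)
member 3 (1-3): L=3.1661, (cx,cy)=(1.0000,-0.0069)
member 4 (2-3): L=2.2713, (cx,cy)=(0.7419,0.6705)
solve A·x = −loads:
  F[0-1] = +914.1828 N (tension)
  F[0-2] = -356.7564 N (compression)
  F[1-2] = -970.7214 N (compression)
  F[1-3] = +1269.2131 N (tension)
  F[2-3] = -1386.3523 N (compression)
  Rx@0 = -240.6900 N
  Ry@0 = -691.9451 N
  Ry@2 = +1630.3751 N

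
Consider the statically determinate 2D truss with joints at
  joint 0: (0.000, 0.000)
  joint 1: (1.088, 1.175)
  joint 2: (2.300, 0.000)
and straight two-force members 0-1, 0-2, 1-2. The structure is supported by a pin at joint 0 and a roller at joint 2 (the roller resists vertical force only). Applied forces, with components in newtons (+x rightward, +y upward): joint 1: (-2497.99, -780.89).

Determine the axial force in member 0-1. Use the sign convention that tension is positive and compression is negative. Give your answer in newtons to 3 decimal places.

-2300.026

N=3 nodes, M=3 members, R=3 reactions → 2N=6, M+R=6
member 0 (0-1): L=1.6014, (cx,cy)=(0.6794,0.7337)
member 1 (0-2): L=2.3000, (cx,cy)=(1.0000,0.0000)
member 2 (1-2): L=1.6881, (cx,cy)=(0.7180,-0.6961)
solve A·x = −loads:
  F[0-1] = -2300.0260 N (compression)
  F[0-2] = -935.3052 N (compression)
  F[1-2] = +1302.6877 N (tension)
  Rx@0 = +2497.9900 N
  Ry@0 = +1687.6421 N
  Ry@2 = -906.7521 N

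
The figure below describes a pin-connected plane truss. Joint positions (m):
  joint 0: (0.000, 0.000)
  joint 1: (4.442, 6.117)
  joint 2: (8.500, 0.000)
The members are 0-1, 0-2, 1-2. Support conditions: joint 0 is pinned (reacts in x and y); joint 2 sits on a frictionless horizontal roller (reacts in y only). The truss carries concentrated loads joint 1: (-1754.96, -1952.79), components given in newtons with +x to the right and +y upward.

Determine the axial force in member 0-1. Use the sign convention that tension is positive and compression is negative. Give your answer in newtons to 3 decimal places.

N=3 nodes, M=3 members, R=3 reactions → 2N=6, M+R=6
member 0 (0-1): L=7.5597, (cx,cy)=(0.5876,0.8092)
member 1 (0-2): L=8.5000, (cx,cy)=(1.0000,0.0000)
member 2 (1-2): L=7.3406, (cx,cy)=(0.5528,-0.8333)
solve A·x = −loads:
  F[0-1] = -2712.9850 N (compression)
  F[0-2] = -160.8385 N (compression)
  F[1-2] = +290.9457 N (tension)
  Rx@0 = +1754.9600 N
  Ry@0 = +2195.2367 N
  Ry@2 = -242.4467 N

-2712.985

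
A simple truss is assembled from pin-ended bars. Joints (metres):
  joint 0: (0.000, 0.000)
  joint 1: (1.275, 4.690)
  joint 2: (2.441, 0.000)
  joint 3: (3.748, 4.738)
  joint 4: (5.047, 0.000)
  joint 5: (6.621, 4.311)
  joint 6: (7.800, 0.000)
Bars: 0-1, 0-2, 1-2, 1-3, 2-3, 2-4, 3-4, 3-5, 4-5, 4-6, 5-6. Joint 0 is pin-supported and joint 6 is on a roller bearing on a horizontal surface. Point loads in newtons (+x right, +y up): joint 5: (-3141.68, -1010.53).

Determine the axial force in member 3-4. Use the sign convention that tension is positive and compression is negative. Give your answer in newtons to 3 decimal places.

2282.135

N=7 nodes, M=11 members, R=3 reactions → 2N=14, M+R=14
member 0 (0-1): L=4.8602, (cx,cy)=(0.2623,0.9650)
member 1 (0-2): L=2.4410, (cx,cy)=(1.0000,0.0000)
member 2 (1-2): L=4.8328, (cx,cy)=(0.2413,-0.9705)
member 3 (1-3): L=2.4735, (cx,cy)=(0.9998,0.0194)
member 4 (2-3): L=4.9150, (cx,cy)=(0.2659,0.9640)
member 5 (2-4): L=2.6060, (cx,cy)=(1.0000,0.0000)
member 6 (3-4): L=4.9128, (cx,cy)=(0.2644,-0.9644)
member 7 (3-5): L=2.9046, (cx,cy)=(0.9891,-0.1470)
member 8 (4-5): L=4.5894, (cx,cy)=(0.3430,0.9393)
member 9 (4-6): L=2.7530, (cx,cy)=(1.0000,0.0000)
member 10 (5-6): L=4.4693, (cx,cy)=(0.2638,-0.9646)
solve A·x = −loads:
  F[0-1] = -1957.6918 N (compression)
  F[0-2] = -2628.1111 N (compression)
  F[1-2] = +1927.0644 N (tension)
  F[1-3] = -978.6951 N (compression)
  F[2-3] = -1939.9857 N (compression)
  F[2-4] = -1647.2834 N (compression)
  F[3-4] = +2282.1354 N (tension)
  F[3-5] = -2120.8568 N (compression)
  F[4-5] = -2343.0266 N (compression)
  F[4-6] = -240.2846 N (compression)
  F[5-6] = +910.8627 N (tension)
  Rx@0 = +3141.6800 N
  Ry@0 = +1889.1279 N
  Ry@6 = -878.5979 N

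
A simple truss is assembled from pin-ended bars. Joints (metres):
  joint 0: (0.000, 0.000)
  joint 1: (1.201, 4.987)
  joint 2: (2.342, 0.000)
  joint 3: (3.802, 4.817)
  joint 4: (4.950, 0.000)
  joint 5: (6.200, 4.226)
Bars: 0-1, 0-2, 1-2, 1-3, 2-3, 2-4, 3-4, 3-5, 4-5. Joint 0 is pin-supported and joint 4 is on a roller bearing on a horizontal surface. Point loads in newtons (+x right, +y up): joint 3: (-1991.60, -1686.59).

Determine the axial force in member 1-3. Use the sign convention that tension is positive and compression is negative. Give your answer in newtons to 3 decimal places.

-1112.836

N=6 nodes, M=9 members, R=3 reactions → 2N=12, M+R=12
member 0 (0-1): L=5.1296, (cx,cy)=(0.2341,0.9722)
member 1 (0-2): L=2.3420, (cx,cy)=(1.0000,0.0000)
member 2 (1-2): L=5.1159, (cx,cy)=(0.2230,-0.9748)
member 3 (1-3): L=2.6065, (cx,cy)=(0.9979,-0.0652)
member 4 (2-3): L=5.0334, (cx,cy)=(0.2901,0.9570)
member 5 (2-4): L=2.6080, (cx,cy)=(1.0000,0.0000)
member 6 (3-4): L=4.9519, (cx,cy)=(0.2318,-0.9728)
member 7 (3-5): L=2.4698, (cx,cy)=(0.9709,-0.2393)
member 8 (4-5): L=4.4070, (cx,cy)=(0.2836,0.9589)
solve A·x = −loads:
  F[0-1] = -2395.8337 N (compression)
  F[0-2] = -1430.6579 N (compression)
  F[1-2] = +2463.8827 N (tension)
  F[1-3] = -1112.8356 N (compression)
  F[2-3] = -2509.7190 N (compression)
  F[2-4] = -153.1582 N (compression)
  F[3-4] = +660.6494 N (tension)
  F[3-5] = -0.0000 N (compression)
  F[4-5] = +0.0000 N (tension)
  Rx@0 = +1991.6000 N
  Ry@0 = +2329.2409 N
  Ry@4 = -642.6509 N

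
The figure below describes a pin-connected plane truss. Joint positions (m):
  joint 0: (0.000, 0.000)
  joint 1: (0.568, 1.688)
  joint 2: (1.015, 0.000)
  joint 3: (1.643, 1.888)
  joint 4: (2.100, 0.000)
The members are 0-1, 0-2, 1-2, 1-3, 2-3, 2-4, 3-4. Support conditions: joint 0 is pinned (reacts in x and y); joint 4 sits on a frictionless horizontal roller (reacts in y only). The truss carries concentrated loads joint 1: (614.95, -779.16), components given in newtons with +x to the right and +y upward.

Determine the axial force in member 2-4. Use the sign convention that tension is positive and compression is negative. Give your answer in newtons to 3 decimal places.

N=5 nodes, M=7 members, R=3 reactions → 2N=10, M+R=10
member 0 (0-1): L=1.7810, (cx,cy)=(0.3189,0.9478)
member 1 (0-2): L=1.0150, (cx,cy)=(1.0000,0.0000)
member 2 (1-2): L=1.7462, (cx,cy)=(0.2560,-0.9667)
member 3 (1-3): L=1.0934, (cx,cy)=(0.9831,0.1829)
member 4 (2-3): L=1.9897, (cx,cy)=(0.3156,0.9489)
member 5 (2-4): L=1.0850, (cx,cy)=(1.0000,0.0000)
member 6 (3-4): L=1.9425, (cx,cy)=(0.2353,-0.9719)
solve A·x = −loads:
  F[0-1] = -78.1964 N (compression)
  F[0-2] = +639.8885 N (tension)
  F[1-2] = -812.4729 N (compression)
  F[1-3] = -439.3173 N (compression)
  F[2-3] = +827.7106 N (tension)
  F[2-4] = +170.6602 N (tension)
  F[3-4] = -725.4075 N (compression)
  Rx@0 = -614.9500 N
  Ry@0 = +74.1131 N
  Ry@4 = +705.0469 N

170.660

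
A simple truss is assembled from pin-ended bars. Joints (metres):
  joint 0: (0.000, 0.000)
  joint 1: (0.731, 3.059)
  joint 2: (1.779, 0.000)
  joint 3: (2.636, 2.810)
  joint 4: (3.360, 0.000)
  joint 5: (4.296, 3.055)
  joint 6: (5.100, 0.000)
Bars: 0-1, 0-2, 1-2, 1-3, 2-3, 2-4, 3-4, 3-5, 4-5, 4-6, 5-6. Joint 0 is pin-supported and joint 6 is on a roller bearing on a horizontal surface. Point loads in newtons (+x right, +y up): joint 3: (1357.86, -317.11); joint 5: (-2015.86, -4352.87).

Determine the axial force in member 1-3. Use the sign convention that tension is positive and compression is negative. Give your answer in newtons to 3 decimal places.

N=7 nodes, M=11 members, R=3 reactions → 2N=14, M+R=14
member 0 (0-1): L=3.1451, (cx,cy)=(0.2324,0.9726)
member 1 (0-2): L=1.7790, (cx,cy)=(1.0000,0.0000)
member 2 (1-2): L=3.2335, (cx,cy)=(0.3241,-0.9460)
member 3 (1-3): L=1.9212, (cx,cy)=(0.9916,-0.1296)
member 4 (2-3): L=2.9378, (cx,cy)=(0.2917,0.9565)
member 5 (2-4): L=1.5810, (cx,cy)=(1.0000,0.0000)
member 6 (3-4): L=2.9018, (cx,cy)=(0.2495,-0.9684)
member 7 (3-5): L=1.6780, (cx,cy)=(0.9893,0.1460)
member 8 (4-5): L=3.1952, (cx,cy)=(0.2929,0.9561)
member 9 (4-6): L=1.7400, (cx,cy)=(1.0000,0.0000)
member 10 (5-6): L=3.1590, (cx,cy)=(0.2545,-0.9671)
solve A·x = −loads:
  F[0-1] = -1335.3798 N (compression)
  F[0-2] = -347.6272 N (compression)
  F[1-2] = +1482.1730 N (tension)
  F[1-3] = -797.4757 N (compression)
  F[2-3] = -1465.9291 N (compression)
  F[2-4] = +560.3857 N (tension)
  F[3-4] = +598.3608 N (tension)
  F[3-5] = -2755.0635 N (compression)
  F[4-5] = -606.0232 N (compression)
  F[4-6] = +887.2080 N (tension)
  F[5-6] = -3485.9609 N (compression)
  Rx@0 = +658.0000 N
  Ry@0 = +1298.8102 N
  Ry@6 = +3371.1698 N

-797.476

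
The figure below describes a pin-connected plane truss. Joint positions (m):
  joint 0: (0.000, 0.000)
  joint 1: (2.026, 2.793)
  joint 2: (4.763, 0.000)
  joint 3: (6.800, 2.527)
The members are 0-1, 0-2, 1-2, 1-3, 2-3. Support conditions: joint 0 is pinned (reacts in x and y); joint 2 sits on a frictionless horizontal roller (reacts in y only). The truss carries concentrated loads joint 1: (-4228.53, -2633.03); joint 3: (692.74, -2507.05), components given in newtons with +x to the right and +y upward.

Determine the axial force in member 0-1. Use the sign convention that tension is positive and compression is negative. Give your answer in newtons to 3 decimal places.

N=4 nodes, M=5 members, R=3 reactions → 2N=8, M+R=8
member 0 (0-1): L=3.4504, (cx,cy)=(0.5872,0.8095)
member 1 (0-2): L=4.7630, (cx,cy)=(1.0000,0.0000)
member 2 (1-2): L=3.9105, (cx,cy)=(0.6999,-0.7142)
member 3 (1-3): L=4.7814, (cx,cy)=(0.9985,-0.0556)
member 4 (2-3): L=3.2458, (cx,cy)=(0.6276,0.7785)
solve A·x = −loads:
  F[0-1] = -3153.8243 N (compression)
  F[0-2] = -1683.9534 N (compression)
  F[1-2] = -314.7857 N (compression)
  F[1-3] = +2601.0434 N (tension)
  F[2-3] = -3034.2962 N (compression)
  Rx@0 = +3535.7900 N
  Ry@0 = +2552.9021 N
  Ry@2 = +2587.1779 N

-3153.824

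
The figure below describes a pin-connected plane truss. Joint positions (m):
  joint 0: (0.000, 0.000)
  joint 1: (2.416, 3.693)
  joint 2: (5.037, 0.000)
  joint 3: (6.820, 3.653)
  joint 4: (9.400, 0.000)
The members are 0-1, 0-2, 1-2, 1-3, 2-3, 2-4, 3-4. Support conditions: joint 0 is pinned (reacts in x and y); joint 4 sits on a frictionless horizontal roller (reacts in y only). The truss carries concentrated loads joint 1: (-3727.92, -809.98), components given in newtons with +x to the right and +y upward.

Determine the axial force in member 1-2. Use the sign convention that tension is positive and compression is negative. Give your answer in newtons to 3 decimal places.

N=5 nodes, M=7 members, R=3 reactions → 2N=10, M+R=10
member 0 (0-1): L=4.4131, (cx,cy)=(0.5475,0.8368)
member 1 (0-2): L=5.0370, (cx,cy)=(1.0000,0.0000)
member 2 (1-2): L=4.5286, (cx,cy)=(0.5788,-0.8155)
member 3 (1-3): L=4.4042, (cx,cy)=(1.0000,-0.0091)
member 4 (2-3): L=4.0649, (cx,cy)=(0.4386,0.8987)
member 5 (2-4): L=4.3630, (cx,cy)=(1.0000,0.0000)
member 6 (3-4): L=4.4722, (cx,cy)=(0.5769,-0.8168)
solve A·x = −loads:
  F[0-1] = -2469.3126 N (compression)
  F[0-2] = -2376.0626 N (compression)
  F[1-2] = +1524.0465 N (tension)
  F[1-3] = +1494.0508 N (tension)
  F[2-3] = -1382.9878 N (compression)
  F[2-4] = -887.3664 N (compression)
  F[3-4] = +1538.1797 N (tension)
  Rx@0 = +3727.9200 N
  Ry@0 = +2066.3946 N
  Ry@4 = -1256.4146 N

1524.046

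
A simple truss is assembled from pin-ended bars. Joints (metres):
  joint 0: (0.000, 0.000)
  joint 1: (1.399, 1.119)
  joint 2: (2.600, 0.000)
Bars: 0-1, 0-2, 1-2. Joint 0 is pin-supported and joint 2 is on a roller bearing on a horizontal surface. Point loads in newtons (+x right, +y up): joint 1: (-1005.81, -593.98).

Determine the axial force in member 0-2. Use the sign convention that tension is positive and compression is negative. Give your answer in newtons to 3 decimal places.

-121.579

N=3 nodes, M=3 members, R=3 reactions → 2N=6, M+R=6
member 0 (0-1): L=1.7915, (cx,cy)=(0.7809,0.6246)
member 1 (0-2): L=2.6000, (cx,cy)=(1.0000,0.0000)
member 2 (1-2): L=1.6415, (cx,cy)=(0.7316,-0.6817)
solve A·x = −loads:
  F[0-1] = -1132.2890 N (compression)
  F[0-2] = -121.5792 N (compression)
  F[1-2] = +166.1730 N (tension)
  Rx@0 = +1005.8100 N
  Ry@0 = +707.2582 N
  Ry@2 = -113.2782 N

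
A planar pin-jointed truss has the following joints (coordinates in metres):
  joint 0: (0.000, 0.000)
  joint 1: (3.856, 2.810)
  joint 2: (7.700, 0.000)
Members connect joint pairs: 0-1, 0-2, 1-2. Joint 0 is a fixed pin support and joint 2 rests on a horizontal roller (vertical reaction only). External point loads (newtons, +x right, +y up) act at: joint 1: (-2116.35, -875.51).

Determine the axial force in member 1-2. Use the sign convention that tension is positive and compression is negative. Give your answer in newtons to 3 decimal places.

565.783

N=3 nodes, M=3 members, R=3 reactions → 2N=6, M+R=6
member 0 (0-1): L=4.7713, (cx,cy)=(0.8082,0.5889)
member 1 (0-2): L=7.7000, (cx,cy)=(1.0000,0.0000)
member 2 (1-2): L=4.7616, (cx,cy)=(0.8073,-0.5901)
solve A·x = −loads:
  F[0-1] = -2053.5110 N (compression)
  F[0-2] = -456.7563 N (compression)
  F[1-2] = +565.7834 N (tension)
  Rx@0 = +2116.3500 N
  Ry@0 = +1209.4031 N
  Ry@2 = -333.8931 N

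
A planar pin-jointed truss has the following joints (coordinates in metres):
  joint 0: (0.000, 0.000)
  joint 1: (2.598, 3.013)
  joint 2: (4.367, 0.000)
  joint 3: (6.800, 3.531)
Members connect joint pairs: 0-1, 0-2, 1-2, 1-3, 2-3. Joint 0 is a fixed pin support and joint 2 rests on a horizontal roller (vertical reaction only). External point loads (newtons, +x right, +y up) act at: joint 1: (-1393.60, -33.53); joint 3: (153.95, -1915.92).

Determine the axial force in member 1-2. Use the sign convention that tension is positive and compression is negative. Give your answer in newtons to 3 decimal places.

N=4 nodes, M=5 members, R=3 reactions → 2N=8, M+R=8
member 0 (0-1): L=3.9784, (cx,cy)=(0.6530,0.7573)
member 1 (0-2): L=4.3670, (cx,cy)=(1.0000,0.0000)
member 2 (1-2): L=3.4939, (cx,cy)=(0.5063,-0.8624)
member 3 (1-3): L=4.2338, (cx,cy)=(0.9925,0.1223)
member 4 (2-3): L=4.2881, (cx,cy)=(0.5674,0.8234)
solve A·x = −loads:
  F[0-1] = +286.2764 N (tension)
  F[0-2] = -1426.5954 N (compression)
  F[1-2] = -60.0114 N (compression)
  F[1-3] = +1623.1238 N (tension)
  F[2-3] = -2567.8645 N (compression)
  Rx@0 = +1239.6500 N
  Ry@0 = -216.8077 N
  Ry@2 = +2166.2577 N

-60.011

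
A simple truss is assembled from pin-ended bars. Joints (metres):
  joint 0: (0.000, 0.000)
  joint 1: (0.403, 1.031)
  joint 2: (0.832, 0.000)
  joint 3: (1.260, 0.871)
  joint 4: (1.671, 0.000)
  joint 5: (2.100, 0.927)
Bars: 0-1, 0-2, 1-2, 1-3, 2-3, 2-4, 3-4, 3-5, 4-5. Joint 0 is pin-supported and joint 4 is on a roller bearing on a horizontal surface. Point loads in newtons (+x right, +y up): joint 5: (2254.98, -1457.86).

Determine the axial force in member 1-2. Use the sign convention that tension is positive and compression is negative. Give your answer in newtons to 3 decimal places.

N=6 nodes, M=9 members, R=3 reactions → 2N=12, M+R=12
member 0 (0-1): L=1.1070, (cx,cy)=(0.3641,0.9314)
member 1 (0-2): L=0.8320, (cx,cy)=(1.0000,0.0000)
member 2 (1-2): L=1.1167, (cx,cy)=(0.3842,-0.9233)
member 3 (1-3): L=0.8718, (cx,cy)=(0.9830,-0.1835)
member 4 (2-3): L=0.9705, (cx,cy)=(0.4410,0.8975)
member 5 (2-4): L=0.8390, (cx,cy)=(1.0000,0.0000)
member 6 (3-4): L=0.9631, (cx,cy)=(0.4267,-0.9044)
member 7 (3-5): L=0.8419, (cx,cy)=(0.9978,0.0665)
member 8 (4-5): L=1.0215, (cx,cy)=(0.4200,0.9075)
solve A·x = −loads:
  F[0-1] = +1744.9960 N (tension)
  F[0-2] = +1619.6990 N (tension)
  F[1-2] = -2047.8849 N (compression)
  F[1-3] = +1446.5881 N (tension)
  F[2-3] = +2106.6752 N (tension)
  F[2-4] = -96.1242 N (compression)
  F[3-4] = -1574.2648 N (compression)
  F[3-5] = +3029.6269 N (tension)
  F[4-5] = -1828.4678 N (compression)
  Rx@0 = -2254.9800 N
  Ry@0 = -1625.2474 N
  Ry@4 = +3083.1074 N

-2047.885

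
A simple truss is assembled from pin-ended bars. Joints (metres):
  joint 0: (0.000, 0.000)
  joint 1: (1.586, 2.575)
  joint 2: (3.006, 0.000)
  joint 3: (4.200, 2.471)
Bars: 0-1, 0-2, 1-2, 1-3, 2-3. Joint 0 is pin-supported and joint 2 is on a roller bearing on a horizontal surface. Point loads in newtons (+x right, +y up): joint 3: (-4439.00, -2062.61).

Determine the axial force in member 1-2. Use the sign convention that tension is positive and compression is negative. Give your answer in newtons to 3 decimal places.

N=4 nodes, M=5 members, R=3 reactions → 2N=8, M+R=8
member 0 (0-1): L=3.0242, (cx,cy)=(0.5244,0.8515)
member 1 (0-2): L=3.0060, (cx,cy)=(1.0000,0.0000)
member 2 (1-2): L=2.9406, (cx,cy)=(0.4829,-0.8757)
member 3 (1-3): L=2.6161, (cx,cy)=(0.9992,-0.0398)
member 4 (2-3): L=2.7444, (cx,cy)=(0.4351,0.9004)
solve A·x = −loads:
  F[0-1] = -3323.3487 N (compression)
  F[0-2] = -2696.1380 N (compression)
  F[1-2] = +3384.8684 N (tension)
  F[1-3] = -3380.0786 N (compression)
  F[2-3] = -2440.0233 N (compression)
  Rx@0 = +4439.0000 N
  Ry@0 = +2829.6782 N
  Ry@2 = -767.0682 N

3384.868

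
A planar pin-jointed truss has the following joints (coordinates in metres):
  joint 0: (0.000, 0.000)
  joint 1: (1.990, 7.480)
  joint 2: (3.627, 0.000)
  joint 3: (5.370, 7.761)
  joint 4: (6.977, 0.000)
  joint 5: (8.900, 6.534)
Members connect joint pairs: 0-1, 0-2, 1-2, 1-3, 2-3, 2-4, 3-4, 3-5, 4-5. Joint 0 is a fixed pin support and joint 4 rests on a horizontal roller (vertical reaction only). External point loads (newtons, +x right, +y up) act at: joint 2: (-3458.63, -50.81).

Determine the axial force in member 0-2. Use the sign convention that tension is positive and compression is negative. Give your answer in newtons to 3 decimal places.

-3452.140

N=6 nodes, M=9 members, R=3 reactions → 2N=12, M+R=12
member 0 (0-1): L=7.7402, (cx,cy)=(0.2571,0.9664)
member 1 (0-2): L=3.6270, (cx,cy)=(1.0000,0.0000)
member 2 (1-2): L=7.6570, (cx,cy)=(0.2138,-0.9769)
member 3 (1-3): L=3.3917, (cx,cy)=(0.9966,0.0829)
member 4 (2-3): L=7.9543, (cx,cy)=(0.2191,0.9757)
member 5 (2-4): L=3.3500, (cx,cy)=(1.0000,0.0000)
member 6 (3-4): L=7.9256, (cx,cy)=(0.2028,-0.9792)
member 7 (3-5): L=3.7372, (cx,cy)=(0.9446,-0.3283)
member 8 (4-5): L=6.8111, (cx,cy)=(0.2823,0.9593)
solve A·x = −loads:
  F[0-1] = -25.2450 N (compression)
  F[0-2] = -3452.1395 N (compression)
  F[1-2] = +23.9850 N (tension)
  F[1-3] = -11.6583 N (compression)
  F[2-3] = +28.0615 N (tension)
  F[2-4] = +5.4692 N (tension)
  F[3-4] = -26.9739 N (compression)
  F[3-5] = +0.0000 N (tension)
  F[4-5] = -0.0000 N (compression)
  Rx@0 = +3458.6300 N
  Ry@0 = +24.3964 N
  Ry@4 = +26.4136 N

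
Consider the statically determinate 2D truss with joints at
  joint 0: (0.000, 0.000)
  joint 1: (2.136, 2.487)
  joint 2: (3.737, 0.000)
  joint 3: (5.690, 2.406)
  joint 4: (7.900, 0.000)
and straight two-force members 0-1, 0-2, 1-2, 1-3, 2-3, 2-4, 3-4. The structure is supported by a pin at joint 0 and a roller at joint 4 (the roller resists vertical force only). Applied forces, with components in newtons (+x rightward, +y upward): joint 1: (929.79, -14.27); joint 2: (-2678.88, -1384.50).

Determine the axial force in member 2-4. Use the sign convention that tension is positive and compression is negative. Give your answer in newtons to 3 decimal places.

873.976

N=5 nodes, M=7 members, R=3 reactions → 2N=10, M+R=10
member 0 (0-1): L=3.2784, (cx,cy)=(0.6515,0.7586)
member 1 (0-2): L=3.7370, (cx,cy)=(1.0000,0.0000)
member 2 (1-2): L=2.9578, (cx,cy)=(0.5413,-0.8408)
member 3 (1-3): L=3.5549, (cx,cy)=(0.9997,-0.0228)
member 4 (2-3): L=3.0989, (cx,cy)=(0.6302,0.7764)
member 5 (2-4): L=4.1630, (cx,cy)=(1.0000,0.0000)
member 6 (3-4): L=3.2669, (cx,cy)=(0.6765,-0.7365)
solve A·x = −loads:
  F[0-1] = -589.6088 N (compression)
  F[0-2] = -1364.9335 N (compression)
  F[1-2] = +558.7919 N (tension)
  F[1-3] = -1616.8331 N (compression)
  F[2-3] = +1178.0459 N (tension)
  F[2-4] = +873.9757 N (tension)
  F[3-4] = -1291.9600 N (compression)
  Rx@0 = +1749.0900 N
  Ry@0 = +447.2833 N
  Ry@4 = +951.4867 N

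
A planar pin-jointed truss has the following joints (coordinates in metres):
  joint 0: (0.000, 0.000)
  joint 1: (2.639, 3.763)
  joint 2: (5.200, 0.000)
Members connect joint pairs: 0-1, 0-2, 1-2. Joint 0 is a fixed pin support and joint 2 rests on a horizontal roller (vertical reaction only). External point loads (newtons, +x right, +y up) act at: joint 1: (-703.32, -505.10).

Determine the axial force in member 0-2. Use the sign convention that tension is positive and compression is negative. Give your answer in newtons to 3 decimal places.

N=3 nodes, M=3 members, R=3 reactions → 2N=6, M+R=6
member 0 (0-1): L=4.5961, (cx,cy)=(0.5742,0.8187)
member 1 (0-2): L=5.2000, (cx,cy)=(1.0000,0.0000)
member 2 (1-2): L=4.5518, (cx,cy)=(0.5626,-0.8267)
solve A·x = −loads:
  F[0-1] = -925.4837 N (compression)
  F[0-2] = -171.9279 N (compression)
  F[1-2] = +305.5766 N (tension)
  Rx@0 = +703.3200 N
  Ry@0 = +757.7220 N
  Ry@2 = -252.6220 N

-171.928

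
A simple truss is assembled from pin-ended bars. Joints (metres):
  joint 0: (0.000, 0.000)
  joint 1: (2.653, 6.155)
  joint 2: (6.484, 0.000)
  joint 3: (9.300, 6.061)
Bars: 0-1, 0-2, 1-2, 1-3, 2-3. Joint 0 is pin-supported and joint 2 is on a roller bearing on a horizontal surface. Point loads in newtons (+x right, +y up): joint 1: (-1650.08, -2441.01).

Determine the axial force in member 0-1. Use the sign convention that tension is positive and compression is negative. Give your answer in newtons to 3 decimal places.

-3276.180

N=4 nodes, M=5 members, R=3 reactions → 2N=8, M+R=8
member 0 (0-1): L=6.7024, (cx,cy)=(0.3958,0.9183)
member 1 (0-2): L=6.4840, (cx,cy)=(1.0000,0.0000)
member 2 (1-2): L=7.2499, (cx,cy)=(0.5284,-0.8490)
member 3 (1-3): L=6.6477, (cx,cy)=(0.9999,-0.0141)
member 4 (2-3): L=6.6832, (cx,cy)=(0.4214,0.9069)
solve A·x = −loads:
  F[0-1] = -3276.1803 N (compression)
  F[0-2] = -353.2788 N (compression)
  F[1-2] = +668.5525 N (tension)
  F[1-3] = -0.0000 N (compression)
  F[2-3] = +0.0000 N (tension)
  Rx@0 = +1650.0800 N
  Ry@0 = +3008.5984 N
  Ry@2 = -567.5884 N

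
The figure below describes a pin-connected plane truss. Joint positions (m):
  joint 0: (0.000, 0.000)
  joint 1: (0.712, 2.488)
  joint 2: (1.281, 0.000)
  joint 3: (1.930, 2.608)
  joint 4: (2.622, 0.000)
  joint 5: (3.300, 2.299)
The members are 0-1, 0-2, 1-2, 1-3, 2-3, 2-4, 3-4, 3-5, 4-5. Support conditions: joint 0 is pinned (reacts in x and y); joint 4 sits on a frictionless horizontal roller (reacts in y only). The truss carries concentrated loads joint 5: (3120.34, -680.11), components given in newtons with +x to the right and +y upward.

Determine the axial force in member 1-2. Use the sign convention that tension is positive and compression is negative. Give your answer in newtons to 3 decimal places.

-2838.811

N=6 nodes, M=9 members, R=3 reactions → 2N=12, M+R=12
member 0 (0-1): L=2.5879, (cx,cy)=(0.2751,0.9614)
member 1 (0-2): L=1.2810, (cx,cy)=(1.0000,0.0000)
member 2 (1-2): L=2.5522, (cx,cy)=(0.2229,-0.9748)
member 3 (1-3): L=1.2239, (cx,cy)=(0.9952,0.0980)
member 4 (2-3): L=2.6875, (cx,cy)=(0.2415,0.9704)
member 5 (2-4): L=1.3410, (cx,cy)=(1.0000,0.0000)
member 6 (3-4): L=2.6982, (cx,cy)=(0.2565,-0.9666)
member 7 (3-5): L=1.4044, (cx,cy)=(0.9755,-0.2200)
member 8 (4-5): L=2.3969, (cx,cy)=(0.2829,0.9592)
solve A·x = −loads:
  F[0-1] = +3028.7000 N (tension)
  F[0-2] = +2287.0556 N (tension)
  F[1-2] = -2838.8112 N (compression)
  F[1-3] = +1473.2728 N (tension)
  F[2-3] = +2851.7624 N (tension)
  F[2-4] = +965.5083 N (tension)
  F[3-4] = -3739.1826 N (compression)
  F[3-5] = +3192.0130 N (tension)
  F[4-5] = +23.1434 N (tension)
  Rx@0 = -3120.3400 N
  Ry@0 = -2911.8140 N
  Ry@4 = +3591.9240 N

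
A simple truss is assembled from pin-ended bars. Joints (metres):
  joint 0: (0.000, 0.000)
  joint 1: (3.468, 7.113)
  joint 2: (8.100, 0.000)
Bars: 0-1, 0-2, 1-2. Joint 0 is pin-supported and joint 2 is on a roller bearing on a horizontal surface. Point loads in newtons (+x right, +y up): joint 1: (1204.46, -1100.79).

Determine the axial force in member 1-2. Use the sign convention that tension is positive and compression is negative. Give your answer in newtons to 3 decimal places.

-1824.614

N=3 nodes, M=3 members, R=3 reactions → 2N=6, M+R=6
member 0 (0-1): L=7.9134, (cx,cy)=(0.4382,0.8989)
member 1 (0-2): L=8.1000, (cx,cy)=(1.0000,0.0000)
member 2 (1-2): L=8.4882, (cx,cy)=(0.5457,-0.8380)
solve A·x = −loads:
  F[0-1] = +476.3895 N (tension)
  F[0-2] = +995.6850 N (tension)
  F[1-2] = -1824.6139 N (compression)
  Rx@0 = -1204.4600 N
  Ry@0 = -428.2055 N
  Ry@2 = +1528.9955 N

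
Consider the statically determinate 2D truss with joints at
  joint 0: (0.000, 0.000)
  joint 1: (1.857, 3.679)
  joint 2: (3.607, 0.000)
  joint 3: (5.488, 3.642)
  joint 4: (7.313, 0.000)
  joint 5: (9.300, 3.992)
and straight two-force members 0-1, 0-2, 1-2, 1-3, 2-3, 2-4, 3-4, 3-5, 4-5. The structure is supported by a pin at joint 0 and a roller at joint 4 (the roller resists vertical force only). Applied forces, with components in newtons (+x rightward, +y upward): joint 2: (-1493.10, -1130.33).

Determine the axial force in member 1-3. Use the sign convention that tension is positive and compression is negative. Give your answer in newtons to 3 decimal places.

N=6 nodes, M=9 members, R=3 reactions → 2N=12, M+R=12
member 0 (0-1): L=4.1211, (cx,cy)=(0.4506,0.8927)
member 1 (0-2): L=3.6070, (cx,cy)=(1.0000,0.0000)
member 2 (1-2): L=4.0740, (cx,cy)=(0.4296,-0.9030)
member 3 (1-3): L=3.6312, (cx,cy)=(0.9999,-0.0102)
member 4 (2-3): L=4.0991, (cx,cy)=(0.4589,0.8885)
member 5 (2-4): L=3.7060, (cx,cy)=(1.0000,0.0000)
member 6 (3-4): L=4.0737, (cx,cy)=(0.4480,-0.8940)
member 7 (3-5): L=3.8280, (cx,cy)=(0.9958,0.0914)
member 8 (4-5): L=4.4592, (cx,cy)=(0.4456,0.8952)
solve A·x = −loads:
  F[0-1] = -641.6509 N (compression)
  F[0-2] = -1203.9673 N (compression)
  F[1-2] = +640.6863 N (tension)
  F[1-3] = -564.3704 N (compression)
  F[2-3] = +621.0086 N (tension)
  F[2-4] = +279.3693 N (tension)
  F[3-4] = -623.5937 N (compression)
  F[3-5] = -0.0000 N (compression)
  F[4-5] = -0.0000 N (compression)
  Rx@0 = +1493.1000 N
  Ry@0 = +572.8159 N
  Ry@4 = +557.5141 N

-564.370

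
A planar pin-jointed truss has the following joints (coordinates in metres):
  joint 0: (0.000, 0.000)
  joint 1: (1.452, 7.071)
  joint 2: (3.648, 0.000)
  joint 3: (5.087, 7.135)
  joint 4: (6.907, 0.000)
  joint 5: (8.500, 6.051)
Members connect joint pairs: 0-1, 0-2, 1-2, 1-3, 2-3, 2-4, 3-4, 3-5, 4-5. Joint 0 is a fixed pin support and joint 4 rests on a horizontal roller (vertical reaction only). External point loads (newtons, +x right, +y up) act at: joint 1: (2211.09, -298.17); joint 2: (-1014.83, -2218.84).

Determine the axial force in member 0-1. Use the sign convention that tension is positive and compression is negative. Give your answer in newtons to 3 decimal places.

1001.637

N=6 nodes, M=9 members, R=3 reactions → 2N=12, M+R=12
member 0 (0-1): L=7.2185, (cx,cy)=(0.2011,0.9796)
member 1 (0-2): L=3.6480, (cx,cy)=(1.0000,0.0000)
member 2 (1-2): L=7.4042, (cx,cy)=(0.2966,-0.9550)
member 3 (1-3): L=3.6356, (cx,cy)=(0.9998,0.0176)
member 4 (2-3): L=7.2787, (cx,cy)=(0.1977,0.9803)
member 5 (2-4): L=3.2590, (cx,cy)=(1.0000,0.0000)
member 6 (3-4): L=7.3635, (cx,cy)=(0.2472,-0.9690)
member 7 (3-5): L=3.5810, (cx,cy)=(0.9531,-0.3027)
member 8 (4-5): L=6.2572, (cx,cy)=(0.2546,0.9670)
solve A·x = −loads:
  F[0-1] = +1001.6368 N (tension)
  F[0-2] = +994.7821 N (tension)
  F[1-2] = -1369.1730 N (compression)
  F[1-3] = -1603.7771 N (compression)
  F[2-3] = +3597.4113 N (tension)
  F[2-4] = +892.3163 N (tension)
  F[3-4] = -3610.1870 N (compression)
  F[3-5] = -0.0000 N (compression)
  F[4-5] = +0.0000 N (tension)
  Rx@0 = -1196.2600 N
  Ry@0 = -981.1641 N
  Ry@4 = +3498.1741 N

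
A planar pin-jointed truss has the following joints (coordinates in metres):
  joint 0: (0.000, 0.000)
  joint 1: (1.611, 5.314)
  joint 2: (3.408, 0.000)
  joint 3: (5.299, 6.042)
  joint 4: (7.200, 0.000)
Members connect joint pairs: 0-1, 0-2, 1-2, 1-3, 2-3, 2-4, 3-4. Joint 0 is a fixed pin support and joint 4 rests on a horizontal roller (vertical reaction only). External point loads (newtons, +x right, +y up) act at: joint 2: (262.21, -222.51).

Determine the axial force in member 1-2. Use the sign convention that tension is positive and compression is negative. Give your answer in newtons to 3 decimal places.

109.027

N=5 nodes, M=7 members, R=3 reactions → 2N=10, M+R=10
member 0 (0-1): L=5.5528, (cx,cy)=(0.2901,0.9570)
member 1 (0-2): L=3.4080, (cx,cy)=(1.0000,0.0000)
member 2 (1-2): L=5.6096, (cx,cy)=(0.3203,-0.9473)
member 3 (1-3): L=3.7592, (cx,cy)=(0.9811,0.1937)
member 4 (2-3): L=6.3310, (cx,cy)=(0.2987,0.9544)
member 5 (2-4): L=3.7920, (cx,cy)=(1.0000,0.0000)
member 6 (3-4): L=6.3340, (cx,cy)=(0.3001,-0.9539)
solve A·x = −loads:
  F[0-1] = -122.4555 N (compression)
  F[0-2] = +297.7371 N (tension)
  F[1-2] = +109.0269 N (tension)
  F[1-3] = -71.8125 N (compression)
  F[2-3] = +124.9317 N (tension)
  F[2-4] = +33.1374 N (tension)
  F[3-4] = -110.4114 N (compression)
  Rx@0 = -262.2100 N
  Ry@0 = +117.1886 N
  Ry@4 = +105.3214 N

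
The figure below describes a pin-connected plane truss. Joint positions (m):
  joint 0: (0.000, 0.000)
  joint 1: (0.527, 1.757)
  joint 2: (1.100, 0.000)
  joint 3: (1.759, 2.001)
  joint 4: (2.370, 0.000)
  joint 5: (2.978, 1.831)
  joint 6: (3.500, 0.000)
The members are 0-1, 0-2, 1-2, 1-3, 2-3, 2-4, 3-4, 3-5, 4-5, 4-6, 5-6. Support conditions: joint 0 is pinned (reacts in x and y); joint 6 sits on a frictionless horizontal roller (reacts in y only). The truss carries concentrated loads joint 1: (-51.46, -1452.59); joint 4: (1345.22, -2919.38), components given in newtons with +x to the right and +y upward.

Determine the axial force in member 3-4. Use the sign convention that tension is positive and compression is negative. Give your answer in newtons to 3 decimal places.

N=7 nodes, M=11 members, R=3 reactions → 2N=14, M+R=14
member 0 (0-1): L=1.8343, (cx,cy)=(0.2873,0.9578)
member 1 (0-2): L=1.1000, (cx,cy)=(1.0000,0.0000)
member 2 (1-2): L=1.8481, (cx,cy)=(0.3101,-0.9507)
member 3 (1-3): L=1.2559, (cx,cy)=(0.9809,0.1943)
member 4 (2-3): L=2.1067, (cx,cy)=(0.3128,0.9498)
member 5 (2-4): L=1.2700, (cx,cy)=(1.0000,0.0000)
member 6 (3-4): L=2.0922, (cx,cy)=(0.2920,-0.9564)
member 7 (3-5): L=1.2308, (cx,cy)=(0.9904,-0.1381)
member 8 (4-5): L=1.9293, (cx,cy)=(0.3151,0.9490)
member 9 (4-6): L=1.1300, (cx,cy)=(1.0000,0.0000)
member 10 (5-6): L=1.9040, (cx,cy)=(0.2742,-0.9617)
solve A·x = −loads:
  F[0-1] = -2299.1774 N (compression)
  F[0-2] = +1954.3088 N (tension)
  F[1-2] = +621.4897 N (tension)
  F[1-3] = -817.3568 N (compression)
  F[2-3] = -622.0806 N (compression)
  F[2-4] = +2341.5950 N (tension)
  F[3-4] = +970.4371 N (tension)
  F[3-5] = -1292.1631 N (compression)
  F[4-5] = +2098.1575 N (tension)
  F[4-6] = +618.5666 N (tension)
  F[5-6] = -2256.1743 N (compression)
  Rx@0 = -1293.7600 N
  Ry@0 = +2202.2471 N
  Ry@6 = +2169.7229 N

970.437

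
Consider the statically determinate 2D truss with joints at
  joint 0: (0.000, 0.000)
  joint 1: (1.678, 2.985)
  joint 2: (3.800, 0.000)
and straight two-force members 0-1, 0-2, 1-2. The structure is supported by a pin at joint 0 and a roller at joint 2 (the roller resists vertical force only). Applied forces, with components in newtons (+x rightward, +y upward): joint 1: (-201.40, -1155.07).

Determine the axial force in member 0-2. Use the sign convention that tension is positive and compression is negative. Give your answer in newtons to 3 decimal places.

N=3 nodes, M=3 members, R=3 reactions → 2N=6, M+R=6
member 0 (0-1): L=3.4243, (cx,cy)=(0.4900,0.8717)
member 1 (0-2): L=3.8000, (cx,cy)=(1.0000,0.0000)
member 2 (1-2): L=3.6624, (cx,cy)=(0.5794,-0.8150)
solve A·x = −loads:
  F[0-1] = -921.4328 N (compression)
  F[0-2] = +250.1256 N (tension)
  F[1-2] = -431.6954 N (compression)
  Rx@0 = +201.4000 N
  Ry@0 = +803.2204 N
  Ry@2 = +351.8496 N

250.126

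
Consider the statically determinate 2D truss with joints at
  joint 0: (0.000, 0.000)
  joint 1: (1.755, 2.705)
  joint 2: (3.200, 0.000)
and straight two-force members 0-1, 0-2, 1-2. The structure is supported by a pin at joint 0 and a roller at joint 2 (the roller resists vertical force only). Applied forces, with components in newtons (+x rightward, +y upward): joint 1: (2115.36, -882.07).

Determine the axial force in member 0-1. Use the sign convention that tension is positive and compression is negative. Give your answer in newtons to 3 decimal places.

N=3 nodes, M=3 members, R=3 reactions → 2N=6, M+R=6
member 0 (0-1): L=3.2244, (cx,cy)=(0.5443,0.8389)
member 1 (0-2): L=3.2000, (cx,cy)=(1.0000,0.0000)
member 2 (1-2): L=3.0668, (cx,cy)=(0.4712,-0.8820)
solve A·x = −loads:
  F[0-1] = +1656.7220 N (tension)
  F[0-2] = +1213.6400 N (tension)
  F[1-2] = -2575.7434 N (compression)
  Rx@0 = -2115.3600 N
  Ry@0 = -1389.8305 N
  Ry@2 = +2271.9005 N

1656.722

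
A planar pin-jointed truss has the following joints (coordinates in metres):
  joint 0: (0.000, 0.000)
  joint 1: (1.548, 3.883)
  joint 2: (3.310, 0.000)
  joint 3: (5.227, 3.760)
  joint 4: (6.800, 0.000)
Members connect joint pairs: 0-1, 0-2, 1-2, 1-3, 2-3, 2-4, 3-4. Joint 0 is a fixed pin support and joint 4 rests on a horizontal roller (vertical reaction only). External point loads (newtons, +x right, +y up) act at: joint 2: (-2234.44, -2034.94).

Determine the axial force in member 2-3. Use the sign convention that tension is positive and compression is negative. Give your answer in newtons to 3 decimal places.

N=5 nodes, M=7 members, R=3 reactions → 2N=10, M+R=10
member 0 (0-1): L=4.1802, (cx,cy)=(0.3703,0.9289)
member 1 (0-2): L=3.3100, (cx,cy)=(1.0000,0.0000)
member 2 (1-2): L=4.2641, (cx,cy)=(0.4132,-0.9106)
member 3 (1-3): L=3.6811, (cx,cy)=(0.9994,-0.0334)
member 4 (2-3): L=4.2205, (cx,cy)=(0.4542,0.8909)
member 5 (2-4): L=3.4900, (cx,cy)=(1.0000,0.0000)
member 6 (3-4): L=4.0758, (cx,cy)=(0.3859,-0.9225)
solve A·x = −loads:
  F[0-1] = -1124.3378 N (compression)
  F[0-2] = -1818.0774 N (compression)
  F[1-2] = +1180.0894 N (tension)
  F[1-3] = -904.5040 N (compression)
  F[2-3] = +1077.9225 N (tension)
  F[2-4] = +414.3922 N (tension)
  F[3-4] = -1073.7245 N (compression)
  Rx@0 = +2234.4400 N
  Ry@0 = +1044.4030 N
  Ry@4 = +990.5370 N

1077.922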